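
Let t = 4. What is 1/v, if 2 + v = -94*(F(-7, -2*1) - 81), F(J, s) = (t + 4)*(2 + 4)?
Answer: 1/3100 ≈ 0.00032258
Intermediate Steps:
F(J, s) = 48 (F(J, s) = (4 + 4)*(2 + 4) = 8*6 = 48)
v = 3100 (v = -2 - 94*(48 - 81) = -2 - 94*(-33) = -2 + 3102 = 3100)
1/v = 1/3100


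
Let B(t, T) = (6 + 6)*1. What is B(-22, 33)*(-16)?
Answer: -192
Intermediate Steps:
B(t, T) = 12 (B(t, T) = 12*1 = 12)
B(-22, 33)*(-16) = 12*(-16) = -192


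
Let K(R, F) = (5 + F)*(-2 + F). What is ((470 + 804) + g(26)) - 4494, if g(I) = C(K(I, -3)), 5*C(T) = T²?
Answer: -3200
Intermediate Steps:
K(R, F) = (-2 + F)*(5 + F)
C(T) = T²/5
g(I) = 20 (g(I) = (-10 + (-3)² + 3*(-3))²/5 = (-10 + 9 - 9)²/5 = (⅕)*(-10)² = (⅕)*100 = 20)
((470 + 804) + g(26)) - 4494 = ((470 + 804) + 20) - 4494 = (1274 + 20) - 4494 = 1294 - 4494 = -3200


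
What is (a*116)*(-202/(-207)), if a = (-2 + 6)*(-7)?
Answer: -656096/207 ≈ -3169.5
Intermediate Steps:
a = -28 (a = 4*(-7) = -28)
(a*116)*(-202/(-207)) = (-28*116)*(-202/(-207)) = -(-656096)*(-1)/207 = -3248*202/207 = -656096/207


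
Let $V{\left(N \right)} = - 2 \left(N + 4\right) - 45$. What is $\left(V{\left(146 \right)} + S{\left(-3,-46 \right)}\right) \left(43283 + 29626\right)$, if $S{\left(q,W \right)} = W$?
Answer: $-28507419$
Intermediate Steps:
$V{\left(N \right)} = -53 - 2 N$ ($V{\left(N \right)} = - 2 \left(4 + N\right) - 45 = \left(-8 - 2 N\right) - 45 = -53 - 2 N$)
$\left(V{\left(146 \right)} + S{\left(-3,-46 \right)}\right) \left(43283 + 29626\right) = \left(\left(-53 - 292\right) - 46\right) \left(43283 + 29626\right) = \left(\left(-53 - 292\right) - 46\right) 72909 = \left(-345 - 46\right) 72909 = \left(-391\right) 72909 = -28507419$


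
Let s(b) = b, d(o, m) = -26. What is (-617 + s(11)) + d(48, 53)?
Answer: -632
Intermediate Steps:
(-617 + s(11)) + d(48, 53) = (-617 + 11) - 26 = -606 - 26 = -632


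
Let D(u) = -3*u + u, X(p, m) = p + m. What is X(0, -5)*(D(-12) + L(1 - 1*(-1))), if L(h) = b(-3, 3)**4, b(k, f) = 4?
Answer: -1400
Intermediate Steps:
X(p, m) = m + p
D(u) = -2*u
L(h) = 256 (L(h) = 4**4 = 256)
X(0, -5)*(D(-12) + L(1 - 1*(-1))) = (-5 + 0)*(-2*(-12) + 256) = -5*(24 + 256) = -5*280 = -1400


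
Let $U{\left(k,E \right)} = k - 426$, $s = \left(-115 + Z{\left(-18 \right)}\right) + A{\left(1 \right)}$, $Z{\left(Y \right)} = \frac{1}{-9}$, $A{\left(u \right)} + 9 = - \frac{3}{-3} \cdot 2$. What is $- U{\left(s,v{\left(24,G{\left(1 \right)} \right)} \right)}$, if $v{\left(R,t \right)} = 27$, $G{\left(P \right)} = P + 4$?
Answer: $\frac{4933}{9} \approx 548.11$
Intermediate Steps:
$G{\left(P \right)} = 4 + P$
$A{\left(u \right)} = -7$ ($A{\left(u \right)} = -9 + - \frac{3}{-3} \cdot 2 = -9 + \left(-3\right) \left(- \frac{1}{3}\right) 2 = -9 + 1 \cdot 2 = -9 + 2 = -7$)
$Z{\left(Y \right)} = - \frac{1}{9}$
$s = - \frac{1099}{9}$ ($s = \left(-115 - \frac{1}{9}\right) - 7 = - \frac{1036}{9} - 7 = - \frac{1099}{9} \approx -122.11$)
$U{\left(k,E \right)} = -426 + k$
$- U{\left(s,v{\left(24,G{\left(1 \right)} \right)} \right)} = - (-426 - \frac{1099}{9}) = \left(-1\right) \left(- \frac{4933}{9}\right) = \frac{4933}{9}$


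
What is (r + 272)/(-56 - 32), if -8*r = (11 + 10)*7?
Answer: -2029/704 ≈ -2.8821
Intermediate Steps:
r = -147/8 (r = -(11 + 10)*7/8 = -21*7/8 = -⅛*147 = -147/8 ≈ -18.375)
(r + 272)/(-56 - 32) = (-147/8 + 272)/(-56 - 32) = (2029/8)/(-88) = (2029/8)*(-1/88) = -2029/704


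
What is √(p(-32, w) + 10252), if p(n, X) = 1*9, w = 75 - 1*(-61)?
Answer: √10261 ≈ 101.30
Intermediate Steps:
w = 136 (w = 75 + 61 = 136)
p(n, X) = 9
√(p(-32, w) + 10252) = √(9 + 10252) = √10261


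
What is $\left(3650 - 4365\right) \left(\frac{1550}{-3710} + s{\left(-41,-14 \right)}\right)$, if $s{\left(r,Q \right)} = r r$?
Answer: $- \frac{445799640}{371} \approx -1.2016 \cdot 10^{6}$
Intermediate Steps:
$s{\left(r,Q \right)} = r^{2}$
$\left(3650 - 4365\right) \left(\frac{1550}{-3710} + s{\left(-41,-14 \right)}\right) = \left(3650 - 4365\right) \left(\frac{1550}{-3710} + \left(-41\right)^{2}\right) = - 715 \left(1550 \left(- \frac{1}{3710}\right) + 1681\right) = - 715 \left(- \frac{155}{371} + 1681\right) = \left(-715\right) \frac{623496}{371} = - \frac{445799640}{371}$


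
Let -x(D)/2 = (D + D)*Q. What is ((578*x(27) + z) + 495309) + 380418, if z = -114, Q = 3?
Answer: 688341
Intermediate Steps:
x(D) = -12*D (x(D) = -2*(D + D)*3 = -2*2*D*3 = -12*D)
((578*x(27) + z) + 495309) + 380418 = ((578*(-12*27) - 114) + 495309) + 380418 = ((578*(-324) - 114) + 495309) + 380418 = ((-187272 - 114) + 495309) + 380418 = (-187386 + 495309) + 380418 = 307923 + 380418 = 688341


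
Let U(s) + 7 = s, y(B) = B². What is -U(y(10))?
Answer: -93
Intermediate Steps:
U(s) = -7 + s
-U(y(10)) = -(-7 + 10²) = -(-7 + 100) = -1*93 = -93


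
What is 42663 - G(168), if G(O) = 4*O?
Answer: 41991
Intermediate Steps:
42663 - G(168) = 42663 - 4*168 = 42663 - 1*672 = 42663 - 672 = 41991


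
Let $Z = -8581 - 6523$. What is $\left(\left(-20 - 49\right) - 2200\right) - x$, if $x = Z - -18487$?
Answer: $-5652$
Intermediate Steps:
$Z = -15104$
$x = 3383$ ($x = -15104 - -18487 = -15104 + 18487 = 3383$)
$\left(\left(-20 - 49\right) - 2200\right) - x = \left(\left(-20 - 49\right) - 2200\right) - 3383 = \left(-69 - 2200\right) - 3383 = -2269 - 3383 = -5652$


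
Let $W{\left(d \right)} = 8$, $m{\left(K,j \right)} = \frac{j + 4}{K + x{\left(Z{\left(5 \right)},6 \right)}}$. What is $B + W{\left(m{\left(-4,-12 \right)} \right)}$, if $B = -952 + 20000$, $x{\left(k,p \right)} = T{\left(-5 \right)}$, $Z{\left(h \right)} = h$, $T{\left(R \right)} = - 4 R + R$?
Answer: $19056$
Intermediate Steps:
$T{\left(R \right)} = - 3 R$
$x{\left(k,p \right)} = 15$ ($x{\left(k,p \right)} = \left(-3\right) \left(-5\right) = 15$)
$m{\left(K,j \right)} = \frac{4 + j}{15 + K}$ ($m{\left(K,j \right)} = \frac{j + 4}{K + 15} = \frac{4 + j}{15 + K}$)
$B = 19048$
$B + W{\left(m{\left(-4,-12 \right)} \right)} = 19048 + 8 = 19056$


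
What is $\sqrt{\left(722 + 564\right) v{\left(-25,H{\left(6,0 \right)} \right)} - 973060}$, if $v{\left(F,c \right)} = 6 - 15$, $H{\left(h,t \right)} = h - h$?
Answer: $i \sqrt{984634} \approx 992.29 i$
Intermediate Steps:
$H{\left(h,t \right)} = 0$
$v{\left(F,c \right)} = -9$
$\sqrt{\left(722 + 564\right) v{\left(-25,H{\left(6,0 \right)} \right)} - 973060} = \sqrt{\left(722 + 564\right) \left(-9\right) - 973060} = \sqrt{1286 \left(-9\right) - 973060} = \sqrt{-11574 - 973060} = \sqrt{-984634} = i \sqrt{984634}$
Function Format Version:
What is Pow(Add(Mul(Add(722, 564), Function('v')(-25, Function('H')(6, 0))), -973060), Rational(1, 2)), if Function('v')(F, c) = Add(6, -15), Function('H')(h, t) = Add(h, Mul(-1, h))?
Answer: Mul(I, Pow(984634, Rational(1, 2))) ≈ Mul(992.29, I)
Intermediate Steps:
Function('H')(h, t) = 0
Function('v')(F, c) = -9
Pow(Add(Mul(Add(722, 564), Function('v')(-25, Function('H')(6, 0))), -973060), Rational(1, 2)) = Pow(Add(Mul(Add(722, 564), -9), -973060), Rational(1, 2)) = Pow(Add(Mul(1286, -9), -973060), Rational(1, 2)) = Pow(Add(-11574, -973060), Rational(1, 2)) = Pow(-984634, Rational(1, 2)) = Mul(I, Pow(984634, Rational(1, 2)))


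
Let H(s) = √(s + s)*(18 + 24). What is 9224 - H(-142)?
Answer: 9224 - 84*I*√71 ≈ 9224.0 - 707.8*I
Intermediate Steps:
H(s) = 42*√2*√s (H(s) = √(2*s)*42 = (√2*√s)*42 = 42*√2*√s)
9224 - H(-142) = 9224 - 42*√2*√(-142) = 9224 - 42*√2*I*√142 = 9224 - 84*I*√71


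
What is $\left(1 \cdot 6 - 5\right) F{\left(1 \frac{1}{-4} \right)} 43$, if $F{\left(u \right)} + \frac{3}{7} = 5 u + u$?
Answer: $- \frac{1161}{14} \approx -82.929$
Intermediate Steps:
$F{\left(u \right)} = - \frac{3}{7} + 6 u$ ($F{\left(u \right)} = - \frac{3}{7} + \left(5 u + u\right) = - \frac{3}{7} + 6 u$)
$\left(1 \cdot 6 - 5\right) F{\left(1 \frac{1}{-4} \right)} 43 = \left(1 \cdot 6 - 5\right) \left(- \frac{3}{7} + 6 \cdot 1 \frac{1}{-4}\right) 43 = \left(6 - 5\right) \left(- \frac{3}{7} + 6 \cdot 1 \left(- \frac{1}{4}\right)\right) 43 = 1 \left(- \frac{3}{7} + 6 \left(- \frac{1}{4}\right)\right) 43 = 1 \left(- \frac{3}{7} - \frac{3}{2}\right) 43 = 1 \left(- \frac{27}{14}\right) 43 = \left(- \frac{27}{14}\right) 43 = - \frac{1161}{14}$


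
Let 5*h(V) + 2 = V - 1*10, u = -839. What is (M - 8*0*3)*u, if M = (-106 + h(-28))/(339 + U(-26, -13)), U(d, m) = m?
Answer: 47823/163 ≈ 293.39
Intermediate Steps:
h(V) = -12/5 + V/5 (h(V) = -⅖ + (V - 1*10)/5 = -⅖ + (V - 10)/5 = -⅖ + (-10 + V)/5 = -⅖ + (-2 + V/5) = -12/5 + V/5)
M = -57/163 (M = (-106 + (-12/5 + (⅕)*(-28)))/(339 - 13) = (-106 + (-12/5 - 28/5))/326 = (-106 - 8)*(1/326) = -114*1/326 = -57/163 ≈ -0.34969)
(M - 8*0*3)*u = (-57/163 - 8*0*3)*(-839) = (-57/163 + 0*3)*(-839) = (-57/163 + 0)*(-839) = -57/163*(-839) = 47823/163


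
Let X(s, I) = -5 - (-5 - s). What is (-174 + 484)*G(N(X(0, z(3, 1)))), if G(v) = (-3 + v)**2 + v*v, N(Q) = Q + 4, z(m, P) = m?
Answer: 5270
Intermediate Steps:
X(s, I) = s (X(s, I) = -5 + (5 + s) = s)
N(Q) = 4 + Q
G(v) = v**2 + (-3 + v)**2 (G(v) = (-3 + v)**2 + v**2 = v**2 + (-3 + v)**2)
(-174 + 484)*G(N(X(0, z(3, 1)))) = (-174 + 484)*((4 + 0)**2 + (-3 + (4 + 0))**2) = 310*(4**2 + (-3 + 4)**2) = 310*(16 + 1**2) = 310*(16 + 1) = 310*17 = 5270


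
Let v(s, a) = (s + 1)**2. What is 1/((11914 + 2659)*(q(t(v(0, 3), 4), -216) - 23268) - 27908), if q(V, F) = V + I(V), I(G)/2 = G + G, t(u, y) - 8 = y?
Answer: -1/338238092 ≈ -2.9565e-9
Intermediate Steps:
v(s, a) = (1 + s)**2
t(u, y) = 8 + y
I(G) = 4*G (I(G) = 2*(G + G) = 2*(2*G) = 4*G)
q(V, F) = 5*V (q(V, F) = V + 4*V = 5*V)
1/((11914 + 2659)*(q(t(v(0, 3), 4), -216) - 23268) - 27908) = 1/((11914 + 2659)*(5*(8 + 4) - 23268) - 27908) = 1/(14573*(5*12 - 23268) - 27908) = 1/(14573*(60 - 23268) - 27908) = 1/(14573*(-23208) - 27908) = 1/(-338210184 - 27908) = 1/(-338238092) = -1/338238092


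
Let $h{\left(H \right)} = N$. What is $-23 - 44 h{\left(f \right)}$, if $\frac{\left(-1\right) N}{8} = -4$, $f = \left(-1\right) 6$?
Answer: $-1431$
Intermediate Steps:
$f = -6$
$N = 32$ ($N = \left(-8\right) \left(-4\right) = 32$)
$h{\left(H \right)} = 32$
$-23 - 44 h{\left(f \right)} = -23 - 1408 = -1431$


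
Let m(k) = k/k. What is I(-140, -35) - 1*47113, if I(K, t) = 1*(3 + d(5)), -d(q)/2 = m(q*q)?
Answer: -47112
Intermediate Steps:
m(k) = 1
d(q) = -2 (d(q) = -2*1 = -2)
I(K, t) = 1 (I(K, t) = 1*(3 - 2) = 1*1 = 1)
I(-140, -35) - 1*47113 = 1 - 1*47113 = 1 - 47113 = -47112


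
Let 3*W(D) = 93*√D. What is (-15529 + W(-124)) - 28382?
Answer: -43911 + 62*I*√31 ≈ -43911.0 + 345.2*I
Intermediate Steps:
W(D) = 31*√D (W(D) = (93*√D)/3 = 31*√D)
(-15529 + W(-124)) - 28382 = (-15529 + 31*√(-124)) - 28382 = (-15529 + 31*(2*I*√31)) - 28382 = (-15529 + 62*I*√31) - 28382 = -43911 + 62*I*√31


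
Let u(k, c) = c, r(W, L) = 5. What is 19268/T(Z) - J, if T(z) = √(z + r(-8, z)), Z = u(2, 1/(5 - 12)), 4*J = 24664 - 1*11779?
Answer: -12885/4 + 9634*√238/17 ≈ 5521.5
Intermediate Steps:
J = 12885/4 (J = (24664 - 1*11779)/4 = (24664 - 11779)/4 = (¼)*12885 = 12885/4 ≈ 3221.3)
Z = -⅐ (Z = 1/(5 - 12) = 1/(-7) = -⅐ ≈ -0.14286)
T(z) = √(5 + z) (T(z) = √(z + 5) = √(5 + z))
19268/T(Z) - J = 19268/(√(5 - ⅐)) - 1*12885/4 = 19268/(√(34/7)) - 12885/4 = 19268/((√238/7)) - 12885/4 = 19268*(√238/34) - 12885/4 = 9634*√238/17 - 12885/4 = -12885/4 + 9634*√238/17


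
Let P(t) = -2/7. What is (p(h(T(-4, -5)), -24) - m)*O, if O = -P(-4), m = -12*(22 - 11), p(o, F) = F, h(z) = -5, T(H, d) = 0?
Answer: 216/7 ≈ 30.857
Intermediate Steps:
P(t) = -2/7 (P(t) = -2*1/7 = -2/7)
m = -132 (m = -12*11 = -132)
O = 2/7 (O = -1*(-2/7) = 2/7 ≈ 0.28571)
(p(h(T(-4, -5)), -24) - m)*O = (-24 - 1*(-132))*(2/7) = (-24 + 132)*(2/7) = 108*(2/7) = 216/7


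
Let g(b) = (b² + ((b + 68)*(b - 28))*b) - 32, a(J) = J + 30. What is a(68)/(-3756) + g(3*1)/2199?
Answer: -3383765/1376574 ≈ -2.4581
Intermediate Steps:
a(J) = 30 + J
g(b) = -32 + b² + b*(-28 + b)*(68 + b) (g(b) = (b² + ((68 + b)*(-28 + b))*b) - 32 = (b² + ((-28 + b)*(68 + b))*b) - 32 = (b² + b*(-28 + b)*(68 + b)) - 32 = -32 + b² + b*(-28 + b)*(68 + b))
a(68)/(-3756) + g(3*1)/2199 = (30 + 68)/(-3756) + (-32 + (3*1)³ - 5712 + 41*(3*1)²)/2199 = 98*(-1/3756) + (-32 + 3³ - 1904*3 + 41*3²)*(1/2199) = -49/1878 + (-32 + 27 - 5712 + 41*9)*(1/2199) = -49/1878 + (-32 + 27 - 5712 + 369)*(1/2199) = -49/1878 - 5348*1/2199 = -49/1878 - 5348/2199 = -3383765/1376574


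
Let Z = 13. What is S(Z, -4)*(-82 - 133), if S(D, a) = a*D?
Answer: 11180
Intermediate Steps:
S(D, a) = D*a
S(Z, -4)*(-82 - 133) = (13*(-4))*(-82 - 133) = -52*(-215) = 11180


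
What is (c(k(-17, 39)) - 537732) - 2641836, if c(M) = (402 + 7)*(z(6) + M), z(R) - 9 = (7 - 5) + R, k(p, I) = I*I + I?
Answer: -2534575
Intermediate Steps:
k(p, I) = I + I² (k(p, I) = I² + I = I + I²)
z(R) = 11 + R (z(R) = 9 + ((7 - 5) + R) = 9 + (2 + R) = 11 + R)
c(M) = 6953 + 409*M (c(M) = (402 + 7)*((11 + 6) + M) = 409*(17 + M) = 6953 + 409*M)
(c(k(-17, 39)) - 537732) - 2641836 = ((6953 + 409*(39*(1 + 39))) - 537732) - 2641836 = ((6953 + 409*(39*40)) - 537732) - 2641836 = ((6953 + 409*1560) - 537732) - 2641836 = ((6953 + 638040) - 537732) - 2641836 = (644993 - 537732) - 2641836 = 107261 - 2641836 = -2534575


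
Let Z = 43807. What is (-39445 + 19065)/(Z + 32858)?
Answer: -4076/15333 ≈ -0.26583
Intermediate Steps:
(-39445 + 19065)/(Z + 32858) = (-39445 + 19065)/(43807 + 32858) = -20380/76665 = -20380*1/76665 = -4076/15333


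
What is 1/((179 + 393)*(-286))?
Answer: -1/163592 ≈ -6.1128e-6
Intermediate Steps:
1/((179 + 393)*(-286)) = 1/(572*(-286)) = 1/(-163592) = -1/163592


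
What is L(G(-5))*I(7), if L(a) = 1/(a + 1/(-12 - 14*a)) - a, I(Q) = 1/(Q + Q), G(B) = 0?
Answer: -6/7 ≈ -0.85714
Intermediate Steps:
I(Q) = 1/(2*Q)
L(G(-5))*I(7) = ((12 - 14*0**3 - 12*0**2 + 15*0)/(-1 + 12*0 + 14*0**2))*((1/2)/7) = ((12 - 14*0 - 12*0 + 0)/(-1 + 0 + 14*0))*((1/2)*(1/7)) = ((12 + 0 + 0 + 0)/(-1 + 0 + 0))*(1/14) = (12/(-1))*(1/14) = -1*12*(1/14) = -12*1/14 = -6/7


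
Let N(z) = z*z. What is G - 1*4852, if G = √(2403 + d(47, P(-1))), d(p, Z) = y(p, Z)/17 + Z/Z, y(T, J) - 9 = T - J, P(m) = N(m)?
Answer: -4852 + 3*√77299/17 ≈ -4802.9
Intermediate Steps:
N(z) = z²
P(m) = m²
y(T, J) = 9 + T - J (y(T, J) = 9 + (T - J) = 9 + T - J)
d(p, Z) = 26/17 - Z/17 + p/17 (d(p, Z) = (9 + p - Z)/17 + Z/Z = (9 + p - Z)*(1/17) + 1 = (9/17 - Z/17 + p/17) + 1 = 26/17 - Z/17 + p/17)
G = 3*√77299/17 (G = √(2403 + (26/17 - 1/17*(-1)² + (1/17)*47)) = √(2403 + (26/17 - 1/17*1 + 47/17)) = √(2403 + (26/17 - 1/17 + 47/17)) = √(2403 + 72/17) = √(40923/17) = 3*√77299/17 ≈ 49.064)
G - 1*4852 = 3*√77299/17 - 1*4852 = 3*√77299/17 - 4852 = -4852 + 3*√77299/17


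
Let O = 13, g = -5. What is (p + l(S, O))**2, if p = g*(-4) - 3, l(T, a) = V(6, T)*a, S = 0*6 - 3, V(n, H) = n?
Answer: 9025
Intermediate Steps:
S = -3 (S = 0 - 3 = -3)
l(T, a) = 6*a
p = 17 (p = -5*(-4) - 3 = 20 - 3 = 17)
(p + l(S, O))**2 = (17 + 6*13)**2 = (17 + 78)**2 = 95**2 = 9025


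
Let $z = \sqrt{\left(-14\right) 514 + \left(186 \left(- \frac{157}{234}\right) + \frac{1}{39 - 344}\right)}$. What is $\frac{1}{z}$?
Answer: $- \frac{i \sqrt{1035827234130}}{87080894} \approx - 0.011687 i$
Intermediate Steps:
$z = \frac{i \sqrt{1035827234130}}{11895}$ ($z = \sqrt{-7196 + \left(186 \left(\left(-157\right) \frac{1}{234}\right) + \frac{1}{-305}\right)} = \sqrt{-7196 + \left(186 \left(- \frac{157}{234}\right) - \frac{1}{305}\right)} = \sqrt{-7196 - \frac{1484474}{11895}} = \sqrt{- \frac{87080894}{11895}} = \frac{i \sqrt{1035827234130}}{11895} \approx 85.562 i$)
$\frac{1}{z} = \frac{1}{\frac{1}{11895} i \sqrt{1035827234130}} = - \frac{i \sqrt{1035827234130}}{87080894}$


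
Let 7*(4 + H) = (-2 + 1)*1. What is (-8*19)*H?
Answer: 4408/7 ≈ 629.71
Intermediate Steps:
H = -29/7 (H = -4 + ((-2 + 1)*1)/7 = -4 + (-1*1)/7 = -4 + (⅐)*(-1) = -4 - ⅐ = -29/7 ≈ -4.1429)
(-8*19)*H = -8*19*(-29/7) = -152*(-29/7) = 4408/7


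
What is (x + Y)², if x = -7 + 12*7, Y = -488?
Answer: 168921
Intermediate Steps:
x = 77 (x = -7 + 84 = 77)
(x + Y)² = (77 - 488)² = (-411)² = 168921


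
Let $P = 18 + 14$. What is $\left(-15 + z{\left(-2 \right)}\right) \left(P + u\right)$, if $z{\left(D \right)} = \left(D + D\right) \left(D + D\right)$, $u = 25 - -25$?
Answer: $82$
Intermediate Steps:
$u = 50$ ($u = 25 + 25 = 50$)
$P = 32$
$z{\left(D \right)} = 4 D^{2}$ ($z{\left(D \right)} = 2 D 2 D = 4 D^{2}$)
$\left(-15 + z{\left(-2 \right)}\right) \left(P + u\right) = \left(-15 + 4 \left(-2\right)^{2}\right) \left(32 + 50\right) = \left(-15 + 4 \cdot 4\right) 82 = \left(-15 + 16\right) 82 = 1 \cdot 82 = 82$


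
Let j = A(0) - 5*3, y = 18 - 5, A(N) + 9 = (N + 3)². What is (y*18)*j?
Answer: -3510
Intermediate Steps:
A(N) = -9 + (3 + N)² (A(N) = -9 + (N + 3)² = -9 + (3 + N)²)
y = 13
j = -15 (j = 0*(6 + 0) - 5*3 = 0*6 - 15 = 0 - 15 = -15)
(y*18)*j = (13*18)*(-15) = 234*(-15) = -3510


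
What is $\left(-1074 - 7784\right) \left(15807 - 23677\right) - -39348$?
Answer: $69751808$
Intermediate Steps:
$\left(-1074 - 7784\right) \left(15807 - 23677\right) - -39348 = \left(-8858\right) \left(-7870\right) + 39348 = 69712460 + 39348 = 69751808$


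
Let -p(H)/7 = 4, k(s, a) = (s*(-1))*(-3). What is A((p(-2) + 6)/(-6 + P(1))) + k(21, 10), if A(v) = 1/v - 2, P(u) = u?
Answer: 1347/22 ≈ 61.227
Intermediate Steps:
k(s, a) = 3*s (k(s, a) = -s*(-3) = 3*s)
p(H) = -28 (p(H) = -7*4 = -28)
A(v) = -2 + 1/v
A((p(-2) + 6)/(-6 + P(1))) + k(21, 10) = (-2 + 1/((-28 + 6)/(-6 + 1))) + 3*21 = (-2 + 1/(-22/(-5))) + 63 = (-2 + 1/(-22*(-1/5))) + 63 = (-2 + 1/(22/5)) + 63 = (-2 + 5/22) + 63 = -39/22 + 63 = 1347/22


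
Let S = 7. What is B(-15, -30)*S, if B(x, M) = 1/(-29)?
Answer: -7/29 ≈ -0.24138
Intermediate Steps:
B(x, M) = -1/29
B(-15, -30)*S = -1/29*7 = -7/29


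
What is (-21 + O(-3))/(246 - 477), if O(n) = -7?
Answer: 4/33 ≈ 0.12121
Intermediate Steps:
(-21 + O(-3))/(246 - 477) = (-21 - 7)/(246 - 477) = -28/(-231) = -28*(-1/231) = 4/33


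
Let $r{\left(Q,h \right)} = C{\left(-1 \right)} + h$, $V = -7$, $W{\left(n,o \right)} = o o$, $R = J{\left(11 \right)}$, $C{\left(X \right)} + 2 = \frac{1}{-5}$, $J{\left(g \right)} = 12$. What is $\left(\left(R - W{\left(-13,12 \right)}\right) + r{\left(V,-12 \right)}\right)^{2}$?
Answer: $\frac{534361}{25} \approx 21374.0$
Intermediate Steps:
$C{\left(X \right)} = - \frac{11}{5}$ ($C{\left(X \right)} = -2 + \frac{1}{-5} = -2 - \frac{1}{5} = - \frac{11}{5}$)
$R = 12$
$W{\left(n,o \right)} = o^{2}$
$r{\left(Q,h \right)} = - \frac{11}{5} + h$
$\left(\left(R - W{\left(-13,12 \right)}\right) + r{\left(V,-12 \right)}\right)^{2} = \left(\left(12 - 12^{2}\right) - \frac{71}{5}\right)^{2} = \left(\left(12 - 144\right) - \frac{71}{5}\right)^{2} = \left(-132 - \frac{71}{5}\right)^{2} = \left(- \frac{731}{5}\right)^{2} = \frac{534361}{25}$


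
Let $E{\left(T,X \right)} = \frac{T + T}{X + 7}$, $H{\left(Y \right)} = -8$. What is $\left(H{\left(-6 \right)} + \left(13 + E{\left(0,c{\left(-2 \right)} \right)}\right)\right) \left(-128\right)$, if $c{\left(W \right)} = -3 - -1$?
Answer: $-640$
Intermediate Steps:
$c{\left(W \right)} = -2$ ($c{\left(W \right)} = -3 + 1 = -2$)
$E{\left(T,X \right)} = \frac{2 T}{7 + X}$
$\left(H{\left(-6 \right)} + \left(13 + E{\left(0,c{\left(-2 \right)} \right)}\right)\right) \left(-128\right) = \left(-8 + \left(13 + 2 \cdot 0 \frac{1}{7 - 2}\right)\right) \left(-128\right) = \left(-8 + \left(13 + 2 \cdot 0 \cdot \frac{1}{5}\right)\right) \left(-128\right) = \left(-8 + \left(13 + 0\right)\right) \left(-128\right) = \left(-8 + 13\right) \left(-128\right) = 5 \left(-128\right) = -640$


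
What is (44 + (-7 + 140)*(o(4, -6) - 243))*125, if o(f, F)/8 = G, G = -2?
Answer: -4300375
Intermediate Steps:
o(f, F) = -16 (o(f, F) = 8*(-2) = -16)
(44 + (-7 + 140)*(o(4, -6) - 243))*125 = (44 + (-7 + 140)*(-16 - 243))*125 = (44 + 133*(-259))*125 = (44 - 34447)*125 = -34403*125 = -4300375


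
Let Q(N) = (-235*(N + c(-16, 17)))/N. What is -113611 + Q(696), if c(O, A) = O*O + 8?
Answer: -3304119/29 ≈ -1.1394e+5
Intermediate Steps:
c(O, A) = 8 + O² (c(O, A) = O² + 8 = 8 + O²)
Q(N) = (-62040 - 235*N)/N (Q(N) = (-235*(N + (8 + (-16)²)))/N = (-235*(N + (8 + 256)))/N = (-235*(N + 264))/N = (-235*(264 + N))/N = (-62040 - 235*N)/N)
-113611 + Q(696) = -113611 + (-235 - 62040/696) = -113611 + (-235 - 62040*1/696) = -113611 + (-235 - 2585/29) = -113611 - 9400/29 = -3304119/29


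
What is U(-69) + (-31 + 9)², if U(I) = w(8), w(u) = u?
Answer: 492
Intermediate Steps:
U(I) = 8
U(-69) + (-31 + 9)² = 8 + (-31 + 9)² = 8 + (-22)² = 8 + 484 = 492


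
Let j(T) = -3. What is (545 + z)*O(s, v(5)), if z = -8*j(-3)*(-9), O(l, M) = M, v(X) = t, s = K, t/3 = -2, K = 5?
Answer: -1974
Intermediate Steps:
t = -6 (t = 3*(-2) = -6)
s = 5
v(X) = -6
z = -216 (z = -8*(-3)*(-9) = 24*(-9) = -216)
(545 + z)*O(s, v(5)) = (545 - 216)*(-6) = 329*(-6) = -1974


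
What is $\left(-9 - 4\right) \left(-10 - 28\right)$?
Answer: $494$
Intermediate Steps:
$\left(-9 - 4\right) \left(-10 - 28\right) = \left(-13\right) \left(-38\right) = 494$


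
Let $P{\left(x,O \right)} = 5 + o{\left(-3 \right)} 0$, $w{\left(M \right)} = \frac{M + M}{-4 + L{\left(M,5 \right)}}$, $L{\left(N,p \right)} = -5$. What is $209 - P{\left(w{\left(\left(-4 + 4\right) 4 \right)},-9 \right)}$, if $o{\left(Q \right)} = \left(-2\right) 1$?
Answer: $204$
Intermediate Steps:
$o{\left(Q \right)} = -2$
$w{\left(M \right)} = - \frac{2 M}{9}$ ($w{\left(M \right)} = \frac{M + M}{-4 - 5} = \frac{2 M}{-9} = 2 M \left(- \frac{1}{9}\right) = - \frac{2 M}{9}$)
$P{\left(x,O \right)} = 5$ ($P{\left(x,O \right)} = 5 - 0 = 5 + 0 = 5$)
$209 - P{\left(w{\left(\left(-4 + 4\right) 4 \right)},-9 \right)} = 209 - 5 = 204$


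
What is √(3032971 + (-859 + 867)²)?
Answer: √3033035 ≈ 1741.6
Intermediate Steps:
√(3032971 + (-859 + 867)²) = √(3032971 + 8²) = √(3032971 + 64) = √3033035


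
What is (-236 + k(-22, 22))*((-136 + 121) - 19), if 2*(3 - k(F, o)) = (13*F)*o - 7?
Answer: -99161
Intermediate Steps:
k(F, o) = 13/2 - 13*F*o/2 (k(F, o) = 3 - ((13*F)*o - 7)/2 = 3 - (13*F*o - 7)/2 = 3 - (-7 + 13*F*o)/2 = 3 + (7/2 - 13*F*o/2) = 13/2 - 13*F*o/2)
(-236 + k(-22, 22))*((-136 + 121) - 19) = (-236 + (13/2 - 13/2*(-22)*22))*((-136 + 121) - 19) = (-236 + (13/2 + 3146))*(-15 - 19) = (-236 + 6305/2)*(-34) = (5833/2)*(-34) = -99161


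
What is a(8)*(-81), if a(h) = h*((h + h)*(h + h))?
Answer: -165888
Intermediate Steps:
a(h) = 4*h³ (a(h) = h*((2*h)*(2*h)) = h*(4*h²) = 4*h³)
a(8)*(-81) = (4*8³)*(-81) = (4*512)*(-81) = 2048*(-81) = -165888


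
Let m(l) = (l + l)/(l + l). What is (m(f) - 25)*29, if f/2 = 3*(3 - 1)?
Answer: -696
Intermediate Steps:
f = 12 (f = 2*(3*(3 - 1)) = 2*(3*2) = 2*6 = 12)
m(l) = 1 (m(l) = (2*l)/((2*l)) = (2*l)*(1/(2*l)) = 1)
(m(f) - 25)*29 = (1 - 25)*29 = -24*29 = -696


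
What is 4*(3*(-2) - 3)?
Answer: -36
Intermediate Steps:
4*(3*(-2) - 3) = 4*(-6 - 3) = 4*(-9) = -36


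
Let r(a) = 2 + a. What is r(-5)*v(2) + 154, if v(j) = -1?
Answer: 157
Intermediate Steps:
r(-5)*v(2) + 154 = (2 - 5)*(-1) + 154 = -3*(-1) + 154 = 3 + 154 = 157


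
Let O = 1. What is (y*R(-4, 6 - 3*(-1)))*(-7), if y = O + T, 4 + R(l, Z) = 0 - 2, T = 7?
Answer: 336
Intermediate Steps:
R(l, Z) = -6 (R(l, Z) = -4 + (0 - 2) = -4 - 2 = -6)
y = 8 (y = 1 + 7 = 8)
(y*R(-4, 6 - 3*(-1)))*(-7) = (8*(-6))*(-7) = -48*(-7) = 336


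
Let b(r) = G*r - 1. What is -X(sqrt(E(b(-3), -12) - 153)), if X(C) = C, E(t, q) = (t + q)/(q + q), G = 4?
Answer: -I*sqrt(21882)/12 ≈ -12.327*I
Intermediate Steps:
b(r) = -1 + 4*r (b(r) = 4*r - 1 = -1 + 4*r)
E(t, q) = (q + t)/(2*q) (E(t, q) = (q + t)/((2*q)) = (q + t)*(1/(2*q)) = (q + t)/(2*q))
-X(sqrt(E(b(-3), -12) - 153)) = -sqrt((1/2)*(-12 + (-1 + 4*(-3)))/(-12) - 153) = -sqrt((1/2)*(-1/12)*(-12 + (-1 - 12)) - 153) = -sqrt((1/2)*(-1/12)*(-12 - 13) - 153) = -sqrt((1/2)*(-1/12)*(-25) - 153) = -sqrt(25/24 - 153) = -sqrt(-3647/24) = -I*sqrt(21882)/12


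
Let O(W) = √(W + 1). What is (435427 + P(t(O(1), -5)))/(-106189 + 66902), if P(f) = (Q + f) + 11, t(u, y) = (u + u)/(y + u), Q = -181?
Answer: -10010907/903601 + 10*√2/903601 ≈ -11.079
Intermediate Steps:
O(W) = √(1 + W)
t(u, y) = 2*u/(u + y) (t(u, y) = (2*u)/(u + y) = 2*u/(u + y))
P(f) = -170 + f (P(f) = (-181 + f) + 11 = -170 + f)
(435427 + P(t(O(1), -5)))/(-106189 + 66902) = (435427 + (-170 + 2*√(1 + 1)/(√(1 + 1) - 5)))/(-106189 + 66902) = (435427 + (-170 + 2*√2/(√2 - 5)))/(-39287) = (435427 + (-170 + 2*√2/(-5 + √2)))*(-1/39287) = (435257 + 2*√2/(-5 + √2))*(-1/39287) = -435257/39287 - 2*√2/(39287*(-5 + √2))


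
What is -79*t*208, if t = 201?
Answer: -3302832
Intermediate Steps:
-79*t*208 = -79*201*208 = -15879*208 = -3302832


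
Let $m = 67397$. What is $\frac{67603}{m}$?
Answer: $\frac{67603}{67397} \approx 1.0031$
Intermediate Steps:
$\frac{67603}{m} = \frac{67603}{67397}$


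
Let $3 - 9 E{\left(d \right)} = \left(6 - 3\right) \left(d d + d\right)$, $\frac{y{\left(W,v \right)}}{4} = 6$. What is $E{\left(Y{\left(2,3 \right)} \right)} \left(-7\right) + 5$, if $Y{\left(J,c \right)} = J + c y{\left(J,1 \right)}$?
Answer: $\frac{38858}{3} \approx 12953.0$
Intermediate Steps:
$y{\left(W,v \right)} = 24$ ($y{\left(W,v \right)} = 4 \cdot 6 = 24$)
$Y{\left(J,c \right)} = J + 24 c$ ($Y{\left(J,c \right)} = J + c 24 = J + 24 c$)
$E{\left(d \right)} = \frac{1}{3} - \frac{d}{3} - \frac{d^{2}}{3}$ ($E{\left(d \right)} = \frac{1}{3} - \frac{\left(6 - 3\right) \left(d d + d\right)}{9} = \frac{1}{3} - \frac{3 \left(d^{2} + d\right)}{9} = \frac{1}{3} - \frac{3 \left(d + d^{2}\right)}{9} = \frac{1}{3} - \frac{3 d + 3 d^{2}}{9} = \frac{1}{3} - \left(\frac{d}{3} + \frac{d^{2}}{3}\right) = \frac{1}{3} - \frac{d}{3} - \frac{d^{2}}{3}$)
$E{\left(Y{\left(2,3 \right)} \right)} \left(-7\right) + 5 = \left(\frac{1}{3} - \frac{2 + 24 \cdot 3}{3} - \frac{\left(2 + 24 \cdot 3\right)^{2}}{3}\right) \left(-7\right) + 5 = \left(\frac{1}{3} - \frac{2 + 72}{3} - \frac{\left(2 + 72\right)^{2}}{3}\right) \left(-7\right) + 5 = \left(\frac{1}{3} - \frac{74}{3} - \frac{74^{2}}{3}\right) \left(-7\right) + 5 = \left(\frac{1}{3} - \frac{74}{3} - \frac{5476}{3}\right) \left(-7\right) + 5 = \left(- \frac{5549}{3}\right) \left(-7\right) + 5 = \frac{38843}{3} + 5 = \frac{38858}{3}$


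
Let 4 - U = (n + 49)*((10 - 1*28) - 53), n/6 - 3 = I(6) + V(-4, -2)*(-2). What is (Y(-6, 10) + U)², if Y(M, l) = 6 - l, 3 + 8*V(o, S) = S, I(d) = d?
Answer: 246207481/4 ≈ 6.1552e+7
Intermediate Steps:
V(o, S) = -3/8 + S/8
n = 123/2 (n = 18 + 6*(6 + (-3/8 + (⅛)*(-2))*(-2)) = 18 + 6*(6 + (-3/8 - ¼)*(-2)) = 18 + 6*(6 - 5/8*(-2)) = 18 + 6*(6 + 5/4) = 18 + 6*(29/4) = 18 + 87/2 = 123/2 ≈ 61.500)
U = 15699/2 (U = 4 - (123/2 + 49)*((10 - 1*28) - 53) = 4 - 221*((10 - 28) - 53)/2 = 4 - 221*(-18 - 53)/2 = 4 - 221*(-71)/2 = 4 - 1*(-15691/2) = 4 + 15691/2 = 15699/2 ≈ 7849.5)
(Y(-6, 10) + U)² = ((6 - 1*10) + 15699/2)² = ((6 - 10) + 15699/2)² = (-4 + 15699/2)² = (15691/2)² = 246207481/4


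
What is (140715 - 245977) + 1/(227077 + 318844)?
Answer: -57464736301/545921 ≈ -1.0526e+5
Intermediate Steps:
(140715 - 245977) + 1/(227077 + 318844) = -105262 + 1/545921 = -57464736301/545921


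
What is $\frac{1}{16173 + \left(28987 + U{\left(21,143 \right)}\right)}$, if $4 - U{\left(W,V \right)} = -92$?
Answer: $\frac{1}{45256} \approx 2.2097 \cdot 10^{-5}$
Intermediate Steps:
$U{\left(W,V \right)} = 96$ ($U{\left(W,V \right)} = 4 - -92 = 4 + 92 = 96$)
$\frac{1}{16173 + \left(28987 + U{\left(21,143 \right)}\right)} = \frac{1}{16173 + \left(28987 + 96\right)} = \frac{1}{16173 + 29083} = \frac{1}{45256}$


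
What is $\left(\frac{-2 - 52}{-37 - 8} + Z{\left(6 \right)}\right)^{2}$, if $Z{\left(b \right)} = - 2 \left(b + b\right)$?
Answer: $\frac{12996}{25} \approx 519.84$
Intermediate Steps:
$Z{\left(b \right)} = - 4 b$ ($Z{\left(b \right)} = - 2 \cdot 2 b = - 4 b$)
$\left(\frac{-2 - 52}{-37 - 8} + Z{\left(6 \right)}\right)^{2} = \left(\frac{-2 - 52}{-37 - 8} - 24\right)^{2} = \left(- \frac{54}{-45} - 24\right)^{2} = \left(\left(-54\right) \left(- \frac{1}{45}\right) - 24\right)^{2} = \left(\frac{6}{5} - 24\right)^{2} = \left(- \frac{114}{5}\right)^{2} = \frac{12996}{25}$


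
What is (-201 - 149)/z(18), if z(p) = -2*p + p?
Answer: 175/9 ≈ 19.444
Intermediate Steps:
z(p) = -p
(-201 - 149)/z(18) = (-201 - 149)/((-1*18)) = -350/(-18) = -1/18*(-350) = 175/9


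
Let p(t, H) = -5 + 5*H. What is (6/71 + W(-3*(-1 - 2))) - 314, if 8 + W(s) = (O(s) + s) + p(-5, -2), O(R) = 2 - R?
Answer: -23779/71 ≈ -334.92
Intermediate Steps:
W(s) = -21 (W(s) = -8 + (((2 - s) + s) + (-5 + 5*(-2))) = -8 + (2 + (-5 - 10)) = -8 + (2 - 15) = -8 - 13 = -21)
(6/71 + W(-3*(-1 - 2))) - 314 = (6/71 - 21) - 314 = -1485/71 - 314 = -23779/71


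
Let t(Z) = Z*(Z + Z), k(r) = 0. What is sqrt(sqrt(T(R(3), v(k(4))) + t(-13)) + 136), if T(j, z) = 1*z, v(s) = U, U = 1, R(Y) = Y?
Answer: sqrt(136 + sqrt(339)) ≈ 12.426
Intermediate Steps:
t(Z) = 2*Z**2 (t(Z) = Z*(2*Z) = 2*Z**2)
v(s) = 1
T(j, z) = z
sqrt(sqrt(T(R(3), v(k(4))) + t(-13)) + 136) = sqrt(sqrt(1 + 2*(-13)**2) + 136) = sqrt(sqrt(1 + 2*169) + 136) = sqrt(sqrt(1 + 338) + 136) = sqrt(sqrt(339) + 136) = sqrt(136 + sqrt(339))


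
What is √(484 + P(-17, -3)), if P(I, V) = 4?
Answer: 2*√122 ≈ 22.091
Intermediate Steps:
√(484 + P(-17, -3)) = √(484 + 4) = √488 = 2*√122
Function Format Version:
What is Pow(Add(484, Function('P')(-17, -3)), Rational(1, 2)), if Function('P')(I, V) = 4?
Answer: Mul(2, Pow(122, Rational(1, 2))) ≈ 22.091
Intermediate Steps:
Pow(Add(484, Function('P')(-17, -3)), Rational(1, 2)) = Pow(Add(484, 4), Rational(1, 2)) = Pow(488, Rational(1, 2)) = Mul(2, Pow(122, Rational(1, 2)))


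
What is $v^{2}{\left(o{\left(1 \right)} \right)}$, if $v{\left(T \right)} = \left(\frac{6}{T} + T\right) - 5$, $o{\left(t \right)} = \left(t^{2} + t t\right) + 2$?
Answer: $\frac{1}{4} \approx 0.25$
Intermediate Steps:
$o{\left(t \right)} = 2 + 2 t^{2}$ ($o{\left(t \right)} = \left(t^{2} + t^{2}\right) + 2 = 2 t^{2} + 2 = 2 + 2 t^{2}$)
$v{\left(T \right)} = -5 + T + \frac{6}{T}$ ($v{\left(T \right)} = \left(T + \frac{6}{T}\right) - 5 = -5 + T + \frac{6}{T}$)
$v^{2}{\left(o{\left(1 \right)} \right)} = \left(-5 + \left(2 + 2 \cdot 1^{2}\right) + \frac{6}{2 + 2 \cdot 1^{2}}\right)^{2} = \left(-5 + \left(2 + 2 \cdot 1\right) + \frac{6}{2 + 2 \cdot 1}\right)^{2} = \left(-5 + \left(2 + 2\right) + \frac{6}{2 + 2}\right)^{2} = \left(-5 + 4 + \frac{6}{4}\right)^{2} = \left(-5 + 4 + 6 \cdot \frac{1}{4}\right)^{2} = \left(-5 + 4 + \frac{3}{2}\right)^{2} = \left(\frac{1}{2}\right)^{2} = \frac{1}{4}$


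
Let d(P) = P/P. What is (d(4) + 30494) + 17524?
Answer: 48019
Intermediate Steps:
d(P) = 1
(d(4) + 30494) + 17524 = (1 + 30494) + 17524 = 30495 + 17524 = 48019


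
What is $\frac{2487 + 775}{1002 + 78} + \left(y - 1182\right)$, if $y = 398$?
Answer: $- \frac{421729}{540} \approx -780.98$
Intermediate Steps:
$\frac{2487 + 775}{1002 + 78} + \left(y - 1182\right) = \frac{2487 + 775}{1002 + 78} + \left(398 - 1182\right) = \frac{3262}{1080} - 784 = 3262 \cdot \frac{1}{1080} - 784 = \frac{1631}{540} - 784 = - \frac{421729}{540}$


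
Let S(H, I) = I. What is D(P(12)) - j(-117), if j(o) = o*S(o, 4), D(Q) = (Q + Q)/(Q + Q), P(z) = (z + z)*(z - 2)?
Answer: 469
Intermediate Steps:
P(z) = 2*z*(-2 + z) (P(z) = (2*z)*(-2 + z) = 2*z*(-2 + z))
D(Q) = 1 (D(Q) = (2*Q)/((2*Q)) = (2*Q)*(1/(2*Q)) = 1)
j(o) = 4*o (j(o) = o*4 = 4*o)
D(P(12)) - j(-117) = 1 - 4*(-117) = 1 - 1*(-468) = 1 + 468 = 469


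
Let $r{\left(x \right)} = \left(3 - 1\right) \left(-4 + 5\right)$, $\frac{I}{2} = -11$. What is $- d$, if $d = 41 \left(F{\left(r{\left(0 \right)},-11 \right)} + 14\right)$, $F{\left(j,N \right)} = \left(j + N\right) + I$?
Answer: $697$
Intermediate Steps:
$I = -22$ ($I = 2 \left(-11\right) = -22$)
$r{\left(x \right)} = 2$ ($r{\left(x \right)} = 2 \cdot 1 = 2$)
$F{\left(j,N \right)} = -22 + N + j$ ($F{\left(j,N \right)} = \left(j + N\right) - 22 = \left(N + j\right) - 22 = -22 + N + j$)
$d = -697$ ($d = 41 \left(\left(-22 - 11 + 2\right) + 14\right) = 41 \left(-31 + 14\right) = 41 \left(-17\right) = -697$)
$- d = \left(-1\right) \left(-697\right) = 697$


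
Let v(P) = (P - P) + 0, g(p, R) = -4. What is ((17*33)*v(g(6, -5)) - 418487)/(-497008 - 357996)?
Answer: 418487/855004 ≈ 0.48946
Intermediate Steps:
v(P) = 0 (v(P) = 0 + 0 = 0)
((17*33)*v(g(6, -5)) - 418487)/(-497008 - 357996) = ((17*33)*0 - 418487)/(-497008 - 357996) = (561*0 - 418487)/(-855004) = (0 - 418487)*(-1/855004) = -418487*(-1/855004) = 418487/855004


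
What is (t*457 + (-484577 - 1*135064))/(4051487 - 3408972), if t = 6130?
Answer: 2181769/642515 ≈ 3.3957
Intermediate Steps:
(t*457 + (-484577 - 1*135064))/(4051487 - 3408972) = (6130*457 + (-484577 - 1*135064))/(4051487 - 3408972) = (2801410 + (-484577 - 135064))/642515 = (2801410 - 619641)*(1/642515) = 2181769*(1/642515) = 2181769/642515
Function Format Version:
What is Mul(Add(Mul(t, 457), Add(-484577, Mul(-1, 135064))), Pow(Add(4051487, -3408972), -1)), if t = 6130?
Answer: Rational(2181769, 642515) ≈ 3.3957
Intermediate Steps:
Mul(Add(Mul(t, 457), Add(-484577, Mul(-1, 135064))), Pow(Add(4051487, -3408972), -1)) = Mul(Add(Mul(6130, 457), Add(-484577, Mul(-1, 135064))), Pow(Add(4051487, -3408972), -1)) = Mul(Add(2801410, Add(-484577, -135064)), Pow(642515, -1)) = Mul(Add(2801410, -619641), Rational(1, 642515)) = Mul(2181769, Rational(1, 642515)) = Rational(2181769, 642515)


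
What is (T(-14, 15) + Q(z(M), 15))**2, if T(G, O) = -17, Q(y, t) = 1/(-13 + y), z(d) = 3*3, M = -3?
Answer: 4761/16 ≈ 297.56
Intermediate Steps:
z(d) = 9
(T(-14, 15) + Q(z(M), 15))**2 = (-17 + 1/(-13 + 9))**2 = (-17 + 1/(-4))**2 = (-17 - 1/4)**2 = (-69/4)**2 = 4761/16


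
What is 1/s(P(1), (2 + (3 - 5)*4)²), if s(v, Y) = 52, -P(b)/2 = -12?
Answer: 1/52 ≈ 0.019231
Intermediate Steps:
P(b) = 24 (P(b) = -2*(-12) = 24)
1/s(P(1), (2 + (3 - 5)*4)²) = 1/52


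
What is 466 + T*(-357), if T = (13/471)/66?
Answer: 4827145/10362 ≈ 465.85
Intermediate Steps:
T = 13/31086 (T = (13*(1/471))*(1/66) = (13/471)*(1/66) = 13/31086 ≈ 0.00041819)
466 + T*(-357) = 466 + (13/31086)*(-357) = 466 - 1547/10362 = 4827145/10362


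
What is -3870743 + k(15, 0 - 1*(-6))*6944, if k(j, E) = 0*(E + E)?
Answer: -3870743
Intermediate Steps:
k(j, E) = 0 (k(j, E) = 0*(2*E) = 0)
-3870743 + k(15, 0 - 1*(-6))*6944 = -3870743 + 0*6944 = -3870743 + 0 = -3870743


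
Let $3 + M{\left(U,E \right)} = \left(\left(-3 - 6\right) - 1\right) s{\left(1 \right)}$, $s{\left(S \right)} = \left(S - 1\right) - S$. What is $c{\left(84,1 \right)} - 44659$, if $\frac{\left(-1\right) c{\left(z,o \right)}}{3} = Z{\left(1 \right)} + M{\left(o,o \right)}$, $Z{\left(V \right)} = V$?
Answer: $-44683$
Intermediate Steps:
$s{\left(S \right)} = -1$ ($s{\left(S \right)} = \left(S - 1\right) - S = \left(-1 + S\right) - S = -1$)
$M{\left(U,E \right)} = 7$ ($M{\left(U,E \right)} = -3 + \left(\left(-3 - 6\right) - 1\right) \left(-1\right) = -3 + \left(-9 - 1\right) \left(-1\right) = -3 - -10 = -3 + 10 = 7$)
$c{\left(z,o \right)} = -24$ ($c{\left(z,o \right)} = - 3 \left(1 + 7\right) = \left(-3\right) 8 = -24$)
$c{\left(84,1 \right)} - 44659 = -24 - 44659 = -44683$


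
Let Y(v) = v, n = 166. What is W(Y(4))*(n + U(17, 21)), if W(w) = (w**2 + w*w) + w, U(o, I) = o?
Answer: 6588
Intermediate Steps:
W(w) = w + 2*w**2 (W(w) = (w**2 + w**2) + w = 2*w**2 + w = w + 2*w**2)
W(Y(4))*(n + U(17, 21)) = (4*(1 + 2*4))*(166 + 17) = (4*(1 + 8))*183 = (4*9)*183 = 36*183 = 6588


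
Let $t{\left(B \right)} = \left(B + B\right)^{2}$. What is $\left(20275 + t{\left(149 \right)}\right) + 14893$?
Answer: $123972$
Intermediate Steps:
$t{\left(B \right)} = 4 B^{2}$ ($t{\left(B \right)} = \left(2 B\right)^{2} = 4 B^{2}$)
$\left(20275 + t{\left(149 \right)}\right) + 14893 = \left(20275 + 4 \cdot 149^{2}\right) + 14893 = \left(20275 + 4 \cdot 22201\right) + 14893 = \left(20275 + 88804\right) + 14893 = 109079 + 14893 = 123972$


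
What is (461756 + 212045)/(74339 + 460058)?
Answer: 673801/534397 ≈ 1.2609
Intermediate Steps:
(461756 + 212045)/(74339 + 460058) = 673801/534397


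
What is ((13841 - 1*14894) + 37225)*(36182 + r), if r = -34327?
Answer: 67099060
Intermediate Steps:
((13841 - 1*14894) + 37225)*(36182 + r) = ((13841 - 1*14894) + 37225)*(36182 - 34327) = ((13841 - 14894) + 37225)*1855 = (-1053 + 37225)*1855 = 36172*1855 = 67099060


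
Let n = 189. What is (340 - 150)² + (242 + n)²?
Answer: 221861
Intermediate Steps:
(340 - 150)² + (242 + n)² = (340 - 150)² + (242 + 189)² = 190² + 431² = 36100 + 185761 = 221861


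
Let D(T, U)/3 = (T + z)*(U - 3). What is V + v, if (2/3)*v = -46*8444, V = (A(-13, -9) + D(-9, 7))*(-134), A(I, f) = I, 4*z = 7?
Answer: -569236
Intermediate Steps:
z = 7/4 (z = (¼)*7 = 7/4 ≈ 1.7500)
D(T, U) = 3*(-3 + U)*(7/4 + T) (D(T, U) = 3*((T + 7/4)*(U - 3)) = 3*((7/4 + T)*(-3 + U)) = 3*((-3 + U)*(7/4 + T)) = 3*(-3 + U)*(7/4 + T))
V = 13400 (V = (-13 + (-63/4 - 9*(-9) + (21/4)*7 + 3*(-9)*7))*(-134) = (-13 + (-63/4 + 81 + 147/4 - 189))*(-134) = (-13 - 87)*(-134) = -100*(-134) = 13400)
v = -582636 (v = 3*(-46*8444)/2 = (3/2)*(-388424) = -582636)
V + v = 13400 - 582636 = -569236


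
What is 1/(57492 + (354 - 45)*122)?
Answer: 1/95190 ≈ 1.0505e-5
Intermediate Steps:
1/(57492 + (354 - 45)*122) = 1/(57492 + 309*122) = 1/(57492 + 37698) = 1/95190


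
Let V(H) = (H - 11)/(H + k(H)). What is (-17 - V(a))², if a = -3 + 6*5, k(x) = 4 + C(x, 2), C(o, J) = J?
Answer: 332929/1089 ≈ 305.72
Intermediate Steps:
k(x) = 6 (k(x) = 4 + 2 = 6)
a = 27 (a = -3 + 30 = 27)
V(H) = (-11 + H)/(6 + H) (V(H) = (H - 11)/(H + 6) = (-11 + H)/(6 + H))
(-17 - V(a))² = (-17 - (-11 + 27)/(6 + 27))² = (-17 - 16/33)² = (-577/33)² = 332929/1089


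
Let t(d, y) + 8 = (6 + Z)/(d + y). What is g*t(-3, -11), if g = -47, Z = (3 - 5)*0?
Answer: 2773/7 ≈ 396.14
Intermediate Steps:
Z = 0 (Z = -2*0 = 0)
t(d, y) = -8 + 6/(d + y) (t(d, y) = -8 + (6 + 0)/(d + y) = -8 + 6/(d + y))
g*t(-3, -11) = -94*(3 - 4*(-3) - 4*(-11))/(-3 - 11) = -94*(3 + 12 + 44)/(-14) = -94*(-1)*59/14 = -47*(-59/7) = 2773/7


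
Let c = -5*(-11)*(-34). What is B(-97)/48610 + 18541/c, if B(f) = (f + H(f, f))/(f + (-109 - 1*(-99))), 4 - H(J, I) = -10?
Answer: -4821829593/486318745 ≈ -9.9150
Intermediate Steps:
H(J, I) = 14 (H(J, I) = 4 - 1*(-10) = 4 + 10 = 14)
c = -1870 (c = 55*(-34) = -1870)
B(f) = (14 + f)/(-10 + f) (B(f) = (f + 14)/(f + (-109 - 1*(-99))) = (14 + f)/(f + (-109 + 99)) = (14 + f)/(f - 10) = (14 + f)/(-10 + f))
B(-97)/48610 + 18541/c = ((14 - 97)/(-10 - 97))/48610 + 18541/(-1870) = (-83/(-107))*(1/48610) + 18541*(-1/1870) = -1/107*(-83)*(1/48610) - 18541/1870 = (83/107)*(1/48610) - 18541/1870 = 83/5201270 - 18541/1870 = -4821829593/486318745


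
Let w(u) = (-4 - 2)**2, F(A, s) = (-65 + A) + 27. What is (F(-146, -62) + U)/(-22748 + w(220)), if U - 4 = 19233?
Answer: -19053/22712 ≈ -0.83890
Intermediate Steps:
F(A, s) = -38 + A
U = 19237 (U = 4 + 19233 = 19237)
w(u) = 36 (w(u) = (-6)**2 = 36)
(F(-146, -62) + U)/(-22748 + w(220)) = ((-38 - 146) + 19237)/(-22748 + 36) = (-184 + 19237)/(-22712) = 19053*(-1/22712) = -19053/22712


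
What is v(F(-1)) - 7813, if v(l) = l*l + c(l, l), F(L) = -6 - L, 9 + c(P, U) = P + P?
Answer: -7807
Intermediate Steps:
c(P, U) = -9 + 2*P (c(P, U) = -9 + (P + P) = -9 + 2*P)
v(l) = -9 + l² + 2*l (v(l) = l*l + (-9 + 2*l) = l² + (-9 + 2*l) = -9 + l² + 2*l)
v(F(-1)) - 7813 = (-9 + (-6 - 1*(-1))² + 2*(-6 - 1*(-1))) - 7813 = (-9 + (-6 + 1)² + 2*(-6 + 1)) - 7813 = (-9 + (-5)² + 2*(-5)) - 7813 = (-9 + 25 - 10) - 7813 = 6 - 7813 = -7807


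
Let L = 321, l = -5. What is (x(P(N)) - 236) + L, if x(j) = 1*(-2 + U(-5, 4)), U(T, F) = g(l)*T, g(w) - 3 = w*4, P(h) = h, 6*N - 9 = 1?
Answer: 168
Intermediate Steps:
N = 5/3 (N = 3/2 + (⅙)*1 = 3/2 + ⅙ = 5/3 ≈ 1.6667)
g(w) = 3 + 4*w (g(w) = 3 + w*4 = 3 + 4*w)
U(T, F) = -17*T (U(T, F) = (3 + 4*(-5))*T = (3 - 20)*T = -17*T)
x(j) = 83 (x(j) = 1*(-2 - 17*(-5)) = 1*(-2 + 85) = 1*83 = 83)
(x(P(N)) - 236) + L = (83 - 236) + 321 = -153 + 321 = 168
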